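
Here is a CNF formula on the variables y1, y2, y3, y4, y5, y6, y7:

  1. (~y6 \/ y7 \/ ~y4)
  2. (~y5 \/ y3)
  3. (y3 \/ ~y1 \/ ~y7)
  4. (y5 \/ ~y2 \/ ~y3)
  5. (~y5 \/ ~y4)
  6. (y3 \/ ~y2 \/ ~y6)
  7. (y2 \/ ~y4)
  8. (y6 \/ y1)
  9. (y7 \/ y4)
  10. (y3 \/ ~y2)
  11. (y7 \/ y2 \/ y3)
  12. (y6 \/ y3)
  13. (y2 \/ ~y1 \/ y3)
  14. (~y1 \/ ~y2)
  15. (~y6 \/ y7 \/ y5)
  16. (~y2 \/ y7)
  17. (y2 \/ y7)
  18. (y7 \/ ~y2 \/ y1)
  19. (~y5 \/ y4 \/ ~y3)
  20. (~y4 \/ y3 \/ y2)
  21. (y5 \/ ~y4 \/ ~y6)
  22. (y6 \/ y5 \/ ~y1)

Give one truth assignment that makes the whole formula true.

y1=T, y2=F, y3=T, y4=F, y5=F, y6=T, y7=T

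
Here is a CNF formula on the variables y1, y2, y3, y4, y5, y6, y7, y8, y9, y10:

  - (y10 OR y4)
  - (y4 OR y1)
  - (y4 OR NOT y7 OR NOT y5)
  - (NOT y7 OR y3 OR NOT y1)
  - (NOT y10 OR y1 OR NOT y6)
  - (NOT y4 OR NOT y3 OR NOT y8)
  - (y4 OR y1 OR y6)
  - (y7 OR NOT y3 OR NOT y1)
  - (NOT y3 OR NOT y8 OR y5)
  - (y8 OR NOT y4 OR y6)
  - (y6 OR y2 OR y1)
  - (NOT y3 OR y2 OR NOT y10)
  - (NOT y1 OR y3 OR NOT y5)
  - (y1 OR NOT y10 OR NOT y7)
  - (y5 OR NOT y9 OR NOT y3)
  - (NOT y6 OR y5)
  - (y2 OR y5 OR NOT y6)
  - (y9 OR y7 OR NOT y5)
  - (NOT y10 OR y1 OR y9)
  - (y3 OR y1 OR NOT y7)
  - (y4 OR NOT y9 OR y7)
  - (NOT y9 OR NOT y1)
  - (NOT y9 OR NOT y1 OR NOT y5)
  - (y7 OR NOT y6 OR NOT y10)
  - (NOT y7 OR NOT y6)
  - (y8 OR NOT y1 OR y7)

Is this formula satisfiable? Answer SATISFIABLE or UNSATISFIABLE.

SATISFIABLE

Set y1 = False and propagate.
  then y4 is forced to True.
Try y2 = False.
  then y6 is forced to True.
  then y10 is forced to False.
  then y5 is forced to True.
  then y7 is forced to False.
  then y9 is forced to True.
The remaining clauses are satisfied by y3 = False, y8 = False.
So y1=0  y2=0  y3=0  y4=1  y5=1  y6=1  y7=0  y8=0  y9=1  y10=0 is a satisfying assignment.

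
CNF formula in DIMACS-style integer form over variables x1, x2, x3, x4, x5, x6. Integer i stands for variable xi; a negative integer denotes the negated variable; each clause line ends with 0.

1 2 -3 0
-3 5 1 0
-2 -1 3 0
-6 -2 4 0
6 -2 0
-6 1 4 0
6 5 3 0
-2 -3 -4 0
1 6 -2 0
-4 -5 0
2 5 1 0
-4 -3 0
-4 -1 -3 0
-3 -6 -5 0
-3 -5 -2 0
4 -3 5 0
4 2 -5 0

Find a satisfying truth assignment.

x1 = T, x2 = F, x3 = F, x4 = F, x5 = F, x6 = T

Set x1 = True and propagate.
Try x2 = False.
Branch on x3: take x3 = False.
The remaining clauses are satisfied by x4 = False, x5 = False, x6 = True.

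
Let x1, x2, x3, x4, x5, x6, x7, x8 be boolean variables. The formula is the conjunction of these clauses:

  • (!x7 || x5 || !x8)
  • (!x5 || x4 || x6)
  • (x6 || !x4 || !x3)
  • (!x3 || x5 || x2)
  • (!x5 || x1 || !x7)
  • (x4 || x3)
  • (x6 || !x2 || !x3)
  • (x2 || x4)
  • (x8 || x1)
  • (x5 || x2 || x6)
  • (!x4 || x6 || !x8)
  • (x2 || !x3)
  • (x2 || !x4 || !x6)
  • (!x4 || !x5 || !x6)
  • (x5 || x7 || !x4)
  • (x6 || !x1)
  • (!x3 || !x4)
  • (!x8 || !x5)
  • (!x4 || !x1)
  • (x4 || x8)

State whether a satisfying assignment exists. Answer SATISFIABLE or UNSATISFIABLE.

SATISFIABLE

Set x1 = False and propagate.
  then x8 is forced to True.
  then x5 is forced to False.
  then x7 is forced to False.
  then x4 is forced to False.
  then x3 is forced to True.
  then x2 is forced to True.
  then x6 is forced to True.
So x1 = 0, x2 = 1, x3 = 1, x4 = 0, x5 = 0, x6 = 1, x7 = 0, x8 = 1 is a satisfying assignment.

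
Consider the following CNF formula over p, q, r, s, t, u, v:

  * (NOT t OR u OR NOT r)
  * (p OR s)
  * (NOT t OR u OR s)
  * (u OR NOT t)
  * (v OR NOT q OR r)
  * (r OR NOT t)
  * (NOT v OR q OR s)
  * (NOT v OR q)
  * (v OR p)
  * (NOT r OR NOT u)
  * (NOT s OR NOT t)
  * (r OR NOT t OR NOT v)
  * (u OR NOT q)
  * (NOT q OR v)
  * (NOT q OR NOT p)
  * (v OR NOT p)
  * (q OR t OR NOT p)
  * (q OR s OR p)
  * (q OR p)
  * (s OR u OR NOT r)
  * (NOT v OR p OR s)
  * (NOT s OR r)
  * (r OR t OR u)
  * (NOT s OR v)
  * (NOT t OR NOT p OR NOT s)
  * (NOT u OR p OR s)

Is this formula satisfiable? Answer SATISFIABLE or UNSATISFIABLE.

UNSATISFIABLE

s = True:
  propagation gives t=False, r=True, u=False, q=False; an empty clause results — contradiction.
s = False:
  propagation gives p=True, q=False, v=False; an empty clause results — contradiction.
Every branch closes, so no satisfying assignment exists.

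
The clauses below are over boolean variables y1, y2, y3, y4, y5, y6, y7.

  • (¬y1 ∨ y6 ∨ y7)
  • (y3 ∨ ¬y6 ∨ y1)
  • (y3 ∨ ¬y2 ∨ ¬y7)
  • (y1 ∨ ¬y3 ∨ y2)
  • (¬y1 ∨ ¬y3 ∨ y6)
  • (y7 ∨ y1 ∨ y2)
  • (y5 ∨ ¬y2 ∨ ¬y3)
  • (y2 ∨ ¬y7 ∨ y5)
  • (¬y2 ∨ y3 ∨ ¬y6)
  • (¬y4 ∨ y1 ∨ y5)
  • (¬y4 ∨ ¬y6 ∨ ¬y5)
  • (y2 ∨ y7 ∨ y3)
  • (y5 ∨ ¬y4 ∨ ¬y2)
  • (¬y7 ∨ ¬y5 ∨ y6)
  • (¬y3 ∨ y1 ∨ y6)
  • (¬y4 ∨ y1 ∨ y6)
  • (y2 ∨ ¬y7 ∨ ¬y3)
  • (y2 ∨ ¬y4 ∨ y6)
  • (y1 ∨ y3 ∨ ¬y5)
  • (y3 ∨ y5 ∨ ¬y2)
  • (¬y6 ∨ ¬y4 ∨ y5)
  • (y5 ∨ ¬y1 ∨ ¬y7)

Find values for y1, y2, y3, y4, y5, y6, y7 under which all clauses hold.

y1=True, y2=False, y3=False, y4=False, y5=True, y6=True, y7=True

Pure literal: y4 appears only negated; assign y4 = False.
Try y1 = True.
Branch on y2: take y2 = False.
The remaining clauses are satisfied by y3 = False, y5 = True, y6 = True, y7 = True.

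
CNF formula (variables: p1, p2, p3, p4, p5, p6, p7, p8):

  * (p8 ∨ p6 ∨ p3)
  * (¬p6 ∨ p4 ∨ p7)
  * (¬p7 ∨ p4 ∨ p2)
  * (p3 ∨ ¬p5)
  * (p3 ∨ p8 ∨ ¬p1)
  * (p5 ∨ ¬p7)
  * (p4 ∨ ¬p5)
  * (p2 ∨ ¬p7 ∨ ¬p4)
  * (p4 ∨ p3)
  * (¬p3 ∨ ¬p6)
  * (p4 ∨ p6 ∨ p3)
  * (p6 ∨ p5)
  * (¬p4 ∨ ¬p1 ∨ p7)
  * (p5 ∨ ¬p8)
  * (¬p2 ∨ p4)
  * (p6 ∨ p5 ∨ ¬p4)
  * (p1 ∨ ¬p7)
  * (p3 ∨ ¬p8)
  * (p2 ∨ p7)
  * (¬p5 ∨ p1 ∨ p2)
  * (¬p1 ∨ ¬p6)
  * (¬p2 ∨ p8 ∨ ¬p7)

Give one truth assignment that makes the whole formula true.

p1 = False, p2 = True, p3 = True, p4 = True, p5 = True, p6 = False, p7 = False, p8 = False

Check each clause:
  1. (p3 ∨ p6 ∨ p8) — p3 is true.
  2. (¬p6 ∨ p4 ∨ p7) — ¬p6 is true.
  3. (¬p7 ∨ p4 ∨ p2) — ¬p7 is true.
  4. (p3 ∨ ¬p5) — p3 is true.
  5. (¬p1 ∨ p8 ∨ p3) — p3 is true.
  6. (p5 ∨ ¬p7) — ¬p7 is true.
  7. (p4 ∨ ¬p5) — p4 is true.
  8. (p2 ∨ ¬p4 ∨ ¬p7) — ¬p7 is true.
  9. (p3 ∨ p4) — p3 is true.
  10. (¬p3 ∨ ¬p6) — ¬p6 is true.
  11. (p6 ∨ p3 ∨ p4) — p3 is true.
  12. (p5 ∨ p6) — p5 is true.
  13. (p7 ∨ ¬p1 ∨ ¬p4) — ¬p1 is true.
  14. (¬p8 ∨ p5) — ¬p8 is true.
  15. (¬p2 ∨ p4) — p4 is true.
  16. (p5 ∨ ¬p4 ∨ p6) — p5 is true.
  17. (p1 ∨ ¬p7) — ¬p7 is true.
  18. (¬p8 ∨ p3) — ¬p8 is true.
  19. (p7 ∨ p2) — p2 is true.
  20. (p2 ∨ ¬p5 ∨ p1) — p2 is true.
  21. (¬p1 ∨ ¬p6) — ¬p6 is true.
  22. (¬p2 ∨ p8 ∨ ¬p7) — ¬p7 is true.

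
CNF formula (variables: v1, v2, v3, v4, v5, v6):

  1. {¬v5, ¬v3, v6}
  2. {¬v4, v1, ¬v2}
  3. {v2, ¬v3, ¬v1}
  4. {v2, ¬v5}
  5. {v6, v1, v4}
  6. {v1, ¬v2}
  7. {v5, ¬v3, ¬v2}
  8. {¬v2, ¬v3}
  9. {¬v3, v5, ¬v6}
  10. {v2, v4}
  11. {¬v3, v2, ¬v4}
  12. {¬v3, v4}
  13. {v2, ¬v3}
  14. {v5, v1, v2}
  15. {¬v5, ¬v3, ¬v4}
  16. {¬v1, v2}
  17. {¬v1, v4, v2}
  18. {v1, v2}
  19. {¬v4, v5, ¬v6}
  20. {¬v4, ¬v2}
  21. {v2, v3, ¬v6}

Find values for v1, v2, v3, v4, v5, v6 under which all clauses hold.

v1=True, v2=True, v3=False, v4=False, v5=True, v6=True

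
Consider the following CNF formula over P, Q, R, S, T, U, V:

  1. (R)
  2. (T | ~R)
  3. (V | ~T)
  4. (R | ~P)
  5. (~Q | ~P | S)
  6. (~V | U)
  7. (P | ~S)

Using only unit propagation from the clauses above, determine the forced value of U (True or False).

(R) is a unit clause: R = True.
(~R | T): since R = True, the clause reduces to (T). T = True.
(V | ~T): since T = True, the clause reduces to (V). V = True.
From (~V | U) and V = True: U = True.

True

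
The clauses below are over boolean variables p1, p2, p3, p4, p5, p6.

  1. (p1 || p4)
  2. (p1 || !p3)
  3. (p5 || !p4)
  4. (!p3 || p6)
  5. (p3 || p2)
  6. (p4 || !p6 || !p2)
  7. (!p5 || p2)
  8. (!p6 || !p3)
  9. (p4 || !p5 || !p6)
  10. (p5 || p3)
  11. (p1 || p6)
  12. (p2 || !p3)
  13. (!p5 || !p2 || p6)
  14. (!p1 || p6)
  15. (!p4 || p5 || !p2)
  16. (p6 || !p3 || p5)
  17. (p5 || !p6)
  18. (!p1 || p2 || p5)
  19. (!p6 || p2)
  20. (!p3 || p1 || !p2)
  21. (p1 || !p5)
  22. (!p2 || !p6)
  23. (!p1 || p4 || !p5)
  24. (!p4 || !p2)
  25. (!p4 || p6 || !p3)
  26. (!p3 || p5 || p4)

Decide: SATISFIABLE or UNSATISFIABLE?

p5 = True:
  propagation gives p2=True, p6=True; an empty clause results — contradiction.
p5 = False:
  propagation gives p4=False, p1=True, p3=True; an empty clause results — contradiction.
Every branch closes, so no satisfying assignment exists.

UNSATISFIABLE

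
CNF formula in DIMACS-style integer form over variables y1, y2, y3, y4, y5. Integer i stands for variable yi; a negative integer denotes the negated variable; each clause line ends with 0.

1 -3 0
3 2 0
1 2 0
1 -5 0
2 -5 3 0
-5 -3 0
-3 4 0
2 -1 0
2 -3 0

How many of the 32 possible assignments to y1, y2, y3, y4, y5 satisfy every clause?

Satisfying assignments:
  y1=0 y2=1 y3=0 y4=0 y5=0
  y1=0 y2=1 y3=0 y4=1 y5=0
  y1=1 y2=1 y3=0 y4=0 y5=0
  y1=1 y2=1 y3=0 y4=0 y5=1
  y1=1 y2=1 y3=0 y4=1 y5=0
  y1=1 y2=1 y3=0 y4=1 y5=1
  y1=1 y2=1 y3=1 y4=1 y5=0
That's 7 in total.

7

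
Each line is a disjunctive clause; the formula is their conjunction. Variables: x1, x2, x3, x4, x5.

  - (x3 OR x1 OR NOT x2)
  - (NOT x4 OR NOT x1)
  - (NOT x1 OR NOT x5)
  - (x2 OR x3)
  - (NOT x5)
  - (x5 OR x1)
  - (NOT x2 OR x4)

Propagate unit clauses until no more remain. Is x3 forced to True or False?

Unit clause (NOT x5) sets x5 = False.
From (x5 OR x1) and x5 = False: x1 = True.
(NOT x4 OR NOT x1): since x1 = True, the clause reduces to (NOT x4). x4 = False.
(x4 OR NOT x2): since x4 = False, the clause reduces to (NOT x2). x2 = False.
In (x2 OR x3), x2 is now false; x3 must hold, so x3 = True.

True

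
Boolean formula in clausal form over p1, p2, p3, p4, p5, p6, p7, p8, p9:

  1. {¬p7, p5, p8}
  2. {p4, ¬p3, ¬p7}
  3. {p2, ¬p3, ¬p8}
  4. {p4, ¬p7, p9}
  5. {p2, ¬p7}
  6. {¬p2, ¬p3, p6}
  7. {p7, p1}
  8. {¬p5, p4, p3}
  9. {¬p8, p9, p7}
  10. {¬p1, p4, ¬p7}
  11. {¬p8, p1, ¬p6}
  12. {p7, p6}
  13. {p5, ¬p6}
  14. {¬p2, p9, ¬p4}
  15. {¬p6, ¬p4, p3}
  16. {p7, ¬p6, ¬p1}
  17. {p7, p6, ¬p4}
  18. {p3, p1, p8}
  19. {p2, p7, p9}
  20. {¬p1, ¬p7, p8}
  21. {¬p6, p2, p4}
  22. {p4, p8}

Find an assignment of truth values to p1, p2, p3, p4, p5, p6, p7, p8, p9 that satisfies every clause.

p1=1, p2=1, p3=0, p4=1, p5=0, p6=0, p7=1, p8=1, p9=1

Check each clause:
  1. {p5, p8, ¬p7} — p8 is true.
  2. {p4, ¬p7, ¬p3} — p4 is true.
  3. {p2, ¬p3, ¬p8} — p2 is true.
  4. {p4, p9, ¬p7} — p9 is true.
  5. {p2, ¬p7} — p2 is true.
  6. {¬p3, ¬p2, p6} — ¬p3 is true.
  7. {p1, p7} — p1 is true.
  8. {¬p5, p4, p3} — p4 is true.
  9. {p9, ¬p8, p7} — p9 is true.
  10. {¬p1, p4, ¬p7} — p4 is true.
  11. {¬p8, p1, ¬p6} — p1 is true.
  12. {p6, p7} — p7 is true.
  13. {p5, ¬p6} — ¬p6 is true.
  14. {p9, ¬p4, ¬p2} — p9 is true.
  15. {¬p4, p3, ¬p6} — ¬p6 is true.
  16. {p7, ¬p1, ¬p6} — ¬p6 is true.
  17. {p6, p7, ¬p4} — p7 is true.
  18. {p3, p8, p1} — p8 is true.
  19. {p9, p7, p2} — p9 is true.
  20. {¬p7, p8, ¬p1} — p8 is true.
  21. {¬p6, p4, p2} — p2 is true.
  22. {p8, p4} — p8 is true.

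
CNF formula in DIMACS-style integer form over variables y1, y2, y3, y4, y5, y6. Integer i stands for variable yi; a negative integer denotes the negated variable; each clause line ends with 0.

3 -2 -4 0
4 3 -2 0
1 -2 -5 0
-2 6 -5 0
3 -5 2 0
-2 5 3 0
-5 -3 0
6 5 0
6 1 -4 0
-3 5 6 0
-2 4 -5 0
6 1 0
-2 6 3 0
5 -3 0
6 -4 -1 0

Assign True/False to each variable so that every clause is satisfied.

y1=F, y2=F, y3=F, y4=F, y5=F, y6=T

Pure literal: y6 appears only positively; assign y6 = True.
Set y1 = False and propagate.
Set y2 = False and propagate.
The remaining clauses are satisfied by y3 = False, y4 = False, y5 = False.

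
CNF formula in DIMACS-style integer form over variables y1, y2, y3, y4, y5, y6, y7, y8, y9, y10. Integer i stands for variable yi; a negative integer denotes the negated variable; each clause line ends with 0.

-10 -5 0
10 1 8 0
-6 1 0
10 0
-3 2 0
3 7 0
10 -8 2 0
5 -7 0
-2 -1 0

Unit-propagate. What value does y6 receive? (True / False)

Unit clause (y10) sets y10 = True.
From (~y5 | ~y10) and y10 = True: y5 = False.
(y5 | ~y7): since y5 = False, the clause reduces to (~y7). y7 = False.
From (y3 | y7) and y7 = False: y3 = True.
From (~y3 | y2) and y3 = True: y2 = True.
From (~y1 | ~y2) and y2 = True: y1 = False.
From (y1 | ~y6) and y1 = False: y6 = False.

False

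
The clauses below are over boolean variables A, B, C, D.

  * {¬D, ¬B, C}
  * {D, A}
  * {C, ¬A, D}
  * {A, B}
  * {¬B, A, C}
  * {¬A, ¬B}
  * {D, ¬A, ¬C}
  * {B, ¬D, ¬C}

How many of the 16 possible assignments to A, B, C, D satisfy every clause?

2

The models are:
  A=0 B=1 C=1 D=1
  A=1 B=0 C=0 D=1
That's 2 in total.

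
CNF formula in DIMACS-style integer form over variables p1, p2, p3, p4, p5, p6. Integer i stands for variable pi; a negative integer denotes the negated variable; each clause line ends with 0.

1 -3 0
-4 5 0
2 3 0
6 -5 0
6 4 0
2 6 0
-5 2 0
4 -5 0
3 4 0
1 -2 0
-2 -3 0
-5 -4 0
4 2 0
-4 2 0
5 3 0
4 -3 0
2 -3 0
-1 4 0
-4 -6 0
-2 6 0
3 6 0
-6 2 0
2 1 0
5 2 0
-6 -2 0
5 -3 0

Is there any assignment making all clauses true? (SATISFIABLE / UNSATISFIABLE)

UNSATISFIABLE

p2 = True:
  propagation gives p1=True, p3=False, p4=True, p5=True; an empty clause results — contradiction.
p2 = False:
  propagation gives p3=True; an empty clause results — contradiction.
Every branch closes, so no satisfying assignment exists.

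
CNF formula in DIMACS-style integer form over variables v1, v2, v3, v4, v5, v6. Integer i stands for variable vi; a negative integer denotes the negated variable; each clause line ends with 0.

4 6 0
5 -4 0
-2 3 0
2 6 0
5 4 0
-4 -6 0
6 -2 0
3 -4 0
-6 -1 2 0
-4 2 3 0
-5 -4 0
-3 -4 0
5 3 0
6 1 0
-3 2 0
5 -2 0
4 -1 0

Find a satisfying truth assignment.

v1=F, v2=F, v3=F, v4=F, v5=T, v6=T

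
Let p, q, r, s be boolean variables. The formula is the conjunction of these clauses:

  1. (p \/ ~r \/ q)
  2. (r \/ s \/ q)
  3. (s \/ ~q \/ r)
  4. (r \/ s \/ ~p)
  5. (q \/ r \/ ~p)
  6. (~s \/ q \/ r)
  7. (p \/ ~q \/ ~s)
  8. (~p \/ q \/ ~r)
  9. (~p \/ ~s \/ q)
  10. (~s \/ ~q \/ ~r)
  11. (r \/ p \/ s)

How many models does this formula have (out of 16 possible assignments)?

The models are:
  p=F q=T r=T s=F
  p=T q=T r=F s=T
  p=T q=T r=T s=F
Count: 3.

3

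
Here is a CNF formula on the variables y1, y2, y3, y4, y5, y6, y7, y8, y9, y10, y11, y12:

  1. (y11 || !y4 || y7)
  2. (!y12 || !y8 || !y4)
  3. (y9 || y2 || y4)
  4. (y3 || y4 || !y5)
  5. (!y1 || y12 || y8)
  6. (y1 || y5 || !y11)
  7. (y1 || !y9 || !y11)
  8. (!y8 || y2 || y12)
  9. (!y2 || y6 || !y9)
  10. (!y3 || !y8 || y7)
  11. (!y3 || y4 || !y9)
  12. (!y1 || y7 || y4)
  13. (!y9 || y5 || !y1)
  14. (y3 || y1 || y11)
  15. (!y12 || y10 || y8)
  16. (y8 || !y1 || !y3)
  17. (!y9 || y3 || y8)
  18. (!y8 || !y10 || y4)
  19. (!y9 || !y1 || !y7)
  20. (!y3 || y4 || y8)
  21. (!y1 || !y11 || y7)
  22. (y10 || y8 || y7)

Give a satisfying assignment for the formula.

Set y1 = True and propagate.
The remaining clauses are satisfied by y2 = True, y3 = False, y4 = False, y5 = False, y6 = False, y7 = True, y8 = True, y9 = False, y10 = False, y11 = False, y12 = False.

y1=T, y2=T, y3=F, y4=F, y5=F, y6=F, y7=T, y8=T, y9=F, y10=F, y11=F, y12=F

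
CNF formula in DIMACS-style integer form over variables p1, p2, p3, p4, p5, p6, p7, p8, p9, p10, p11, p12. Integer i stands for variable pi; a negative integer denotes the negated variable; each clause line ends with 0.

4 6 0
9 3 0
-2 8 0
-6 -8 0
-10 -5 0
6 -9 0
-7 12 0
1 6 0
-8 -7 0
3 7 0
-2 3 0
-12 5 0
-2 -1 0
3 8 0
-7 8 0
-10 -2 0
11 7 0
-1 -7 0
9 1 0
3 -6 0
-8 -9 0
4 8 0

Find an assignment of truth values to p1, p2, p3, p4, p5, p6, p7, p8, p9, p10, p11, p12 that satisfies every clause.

p1=False, p2=False, p3=True, p4=True, p5=True, p6=True, p7=False, p8=False, p9=True, p10=False, p11=True, p12=True

Check each clause:
  1. (p6 | p4) — p4 is true.
  2. (p9 | p3) — p9 is true.
  3. (p8 | ~p2) — ~p2 is true.
  4. (~p8 | ~p6) — ~p8 is true.
  5. (~p10 | ~p5) — ~p10 is true.
  6. (p6 | ~p9) — p6 is true.
  7. (~p7 | p12) — ~p7 is true.
  8. (p6 | p1) — p6 is true.
  9. (~p8 | ~p7) — ~p8 is true.
  10. (p7 | p3) — p3 is true.
  11. (~p2 | p3) — p3 is true.
  12. (~p12 | p5) — p5 is true.
  13. (~p2 | ~p1) — ~p2 is true.
  14. (p3 | p8) — p3 is true.
  15. (p8 | ~p7) — ~p7 is true.
  16. (~p10 | ~p2) — ~p10 is true.
  17. (p11 | p7) — p11 is true.
  18. (~p7 | ~p1) — ~p7 is true.
  19. (p1 | p9) — p9 is true.
  20. (p3 | ~p6) — p3 is true.
  21. (~p9 | ~p8) — ~p8 is true.
  22. (p8 | p4) — p4 is true.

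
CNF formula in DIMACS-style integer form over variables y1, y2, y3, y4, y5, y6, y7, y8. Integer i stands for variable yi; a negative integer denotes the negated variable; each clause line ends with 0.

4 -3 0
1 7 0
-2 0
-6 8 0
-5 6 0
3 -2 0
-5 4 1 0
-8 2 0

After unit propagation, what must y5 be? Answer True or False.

False

(¬y2) is a unit clause: y2 = False.
(¬y8 ∨ y2): since y2 = False, the clause reduces to (¬y8). y8 = False.
From (y8 ∨ ¬y6) and y8 = False: y6 = False.
(y6 ∨ ¬y5): since y6 = False, the clause reduces to (¬y5). y5 = False.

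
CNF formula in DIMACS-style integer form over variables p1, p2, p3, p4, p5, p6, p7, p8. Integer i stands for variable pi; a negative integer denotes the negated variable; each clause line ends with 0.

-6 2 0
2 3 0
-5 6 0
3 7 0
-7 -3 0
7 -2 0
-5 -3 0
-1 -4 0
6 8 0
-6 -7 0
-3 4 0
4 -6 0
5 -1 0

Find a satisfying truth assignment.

p1 = False, p2 = True, p3 = False, p4 = False, p5 = False, p6 = False, p7 = True, p8 = True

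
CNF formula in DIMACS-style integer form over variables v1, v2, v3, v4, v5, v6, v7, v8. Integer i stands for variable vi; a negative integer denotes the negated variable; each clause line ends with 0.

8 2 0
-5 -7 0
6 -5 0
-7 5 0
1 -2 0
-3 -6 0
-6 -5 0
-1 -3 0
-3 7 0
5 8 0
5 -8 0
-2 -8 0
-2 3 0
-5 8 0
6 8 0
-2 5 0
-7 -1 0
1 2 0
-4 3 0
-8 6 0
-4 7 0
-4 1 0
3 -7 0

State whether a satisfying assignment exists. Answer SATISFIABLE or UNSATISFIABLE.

UNSATISFIABLE

v5 = True:
  propagation gives v7=False, v6=True; an empty clause results — contradiction.
v5 = False:
  propagation gives v7=False, v3=False, v8=True; an empty clause results — contradiction.
Every branch closes, so no satisfying assignment exists.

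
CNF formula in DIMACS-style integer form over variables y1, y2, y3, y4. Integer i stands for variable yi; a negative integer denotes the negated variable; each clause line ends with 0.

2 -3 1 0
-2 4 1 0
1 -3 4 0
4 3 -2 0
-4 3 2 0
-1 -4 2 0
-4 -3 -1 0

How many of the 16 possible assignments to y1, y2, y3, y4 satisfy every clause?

Split on y4, then y1.
  y4=T, y1=T: remaining (y2,y3) ∈ {(T,F)} — 1.
  y4=T, y1=F: remaining (y2,y3) ∈ {(T,F); (T,T)} — 2.
  y4=F, y1=T: remaining (y2,y3) ∈ {(F,F); (F,T); (T,T)} — 3.
  y4=F, y1=F: remaining (y2,y3) ∈ {(F,F)} — 1.
Total: 1 + 2 + 3 + 1 = 7.

7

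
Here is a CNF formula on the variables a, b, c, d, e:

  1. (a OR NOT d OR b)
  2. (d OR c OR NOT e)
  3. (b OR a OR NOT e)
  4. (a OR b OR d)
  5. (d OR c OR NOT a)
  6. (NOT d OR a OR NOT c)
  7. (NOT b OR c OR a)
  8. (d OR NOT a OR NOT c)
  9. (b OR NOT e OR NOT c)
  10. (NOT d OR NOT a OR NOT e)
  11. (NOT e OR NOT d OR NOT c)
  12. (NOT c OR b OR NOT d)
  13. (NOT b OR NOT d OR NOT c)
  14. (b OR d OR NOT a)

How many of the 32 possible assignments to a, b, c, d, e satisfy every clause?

The models are:
  a=F b=T c=T d=F e=F
  a=F b=T c=T d=F e=T
  a=T b=F c=F d=T e=F
  a=T b=T c=F d=T e=F
Count: 4.

4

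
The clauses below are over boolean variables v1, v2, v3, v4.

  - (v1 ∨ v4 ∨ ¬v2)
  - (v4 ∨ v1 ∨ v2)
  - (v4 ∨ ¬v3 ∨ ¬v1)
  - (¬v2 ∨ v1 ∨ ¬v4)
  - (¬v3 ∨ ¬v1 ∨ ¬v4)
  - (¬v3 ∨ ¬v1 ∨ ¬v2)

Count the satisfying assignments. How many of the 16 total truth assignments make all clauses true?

Satisfying assignments:
  v1=F v2=F v3=F v4=T
  v1=F v2=F v3=T v4=T
  v1=T v2=F v3=F v4=F
  v1=T v2=F v3=F v4=T
  v1=T v2=T v3=F v4=F
  v1=T v2=T v3=F v4=T
Count: 6.

6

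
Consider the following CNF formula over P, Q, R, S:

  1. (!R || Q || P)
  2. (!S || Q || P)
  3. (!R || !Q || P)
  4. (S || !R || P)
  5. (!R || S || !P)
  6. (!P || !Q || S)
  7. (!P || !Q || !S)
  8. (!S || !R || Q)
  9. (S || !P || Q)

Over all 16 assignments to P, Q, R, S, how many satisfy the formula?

4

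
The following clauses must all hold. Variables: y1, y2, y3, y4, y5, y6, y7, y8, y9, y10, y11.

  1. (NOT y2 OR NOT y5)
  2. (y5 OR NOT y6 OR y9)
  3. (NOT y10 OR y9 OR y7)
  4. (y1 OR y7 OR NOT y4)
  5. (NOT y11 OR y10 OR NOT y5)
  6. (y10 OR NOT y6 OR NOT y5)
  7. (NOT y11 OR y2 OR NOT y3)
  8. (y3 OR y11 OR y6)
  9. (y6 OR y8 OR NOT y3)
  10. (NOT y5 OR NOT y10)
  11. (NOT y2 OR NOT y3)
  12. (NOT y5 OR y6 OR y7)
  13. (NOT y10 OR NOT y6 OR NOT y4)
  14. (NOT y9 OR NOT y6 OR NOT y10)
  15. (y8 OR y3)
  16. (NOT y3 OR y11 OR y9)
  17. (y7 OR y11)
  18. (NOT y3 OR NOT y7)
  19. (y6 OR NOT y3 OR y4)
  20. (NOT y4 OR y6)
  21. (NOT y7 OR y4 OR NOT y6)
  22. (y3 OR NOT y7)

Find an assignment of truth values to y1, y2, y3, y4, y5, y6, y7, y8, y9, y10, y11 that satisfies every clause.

y1=F, y2=F, y3=F, y4=F, y5=F, y6=F, y7=F, y8=T, y9=T, y10=F, y11=T

Pure literal: y8 appears only positively; assign y8 = True.
Branch on y1: take y1 = False.
For the remaining variables, y2 = False, y3 = False, y4 = False, y5 = False, y6 = False, y7 = False, y9 = True, y10 = False, y11 = True works.
Every clause has at least one true literal under this assignment.
Check each clause:
  1. (NOT y2 OR NOT y5) — NOT y5 is true.
  2. (y5 OR y9 OR NOT y6) — y9 is true.
  3. (y9 OR NOT y10 OR y7) — y9 is true.
  4. (y1 OR y7 OR NOT y4) — NOT y4 is true.
  5. (NOT y11 OR y10 OR NOT y5) — NOT y5 is true.
  6. (NOT y5 OR y10 OR NOT y6) — NOT y6 is true.
  7. (y2 OR NOT y11 OR NOT y3) — NOT y3 is true.
  8. (y3 OR y6 OR y11) — y11 is true.
  9. (NOT y3 OR y8 OR y6) — y8 is true.
  10. (NOT y5 OR NOT y10) — NOT y5 is true.
  11. (NOT y3 OR NOT y2) — NOT y3 is true.
  12. (NOT y5 OR y7 OR y6) — NOT y5 is true.
  13. (NOT y10 OR NOT y6 OR NOT y4) — NOT y6 is true.
  14. (NOT y10 OR NOT y9 OR NOT y6) — NOT y6 is true.
  15. (y3 OR y8) — y8 is true.
  16. (y11 OR NOT y3 OR y9) — y9 is true.
  17. (y11 OR y7) — y11 is true.
  18. (NOT y7 OR NOT y3) — NOT y7 is true.
  19. (y4 OR y6 OR NOT y3) — NOT y3 is true.
  20. (y6 OR NOT y4) — NOT y4 is true.
  21. (y4 OR NOT y7 OR NOT y6) — NOT y7 is true.
  22. (y3 OR NOT y7) — NOT y7 is true.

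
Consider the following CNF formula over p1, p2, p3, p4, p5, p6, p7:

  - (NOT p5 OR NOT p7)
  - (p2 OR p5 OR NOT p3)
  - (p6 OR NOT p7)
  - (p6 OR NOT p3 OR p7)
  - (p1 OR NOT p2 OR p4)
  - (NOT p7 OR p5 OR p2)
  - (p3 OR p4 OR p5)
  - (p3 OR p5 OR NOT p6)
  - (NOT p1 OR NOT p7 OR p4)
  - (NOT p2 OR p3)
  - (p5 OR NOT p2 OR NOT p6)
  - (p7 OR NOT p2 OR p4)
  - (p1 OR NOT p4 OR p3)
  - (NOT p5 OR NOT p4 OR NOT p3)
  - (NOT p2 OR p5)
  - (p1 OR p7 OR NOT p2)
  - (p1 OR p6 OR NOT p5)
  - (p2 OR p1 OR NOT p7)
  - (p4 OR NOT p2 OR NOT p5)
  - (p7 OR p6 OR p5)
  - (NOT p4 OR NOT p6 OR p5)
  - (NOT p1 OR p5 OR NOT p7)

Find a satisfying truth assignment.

p1=T, p2=F, p3=F, p4=F, p5=T, p6=T, p7=F

Set p1 = True and propagate.
Set p2 = False and propagate.
The remaining clauses are satisfied by p3 = False, p4 = False, p5 = True, p6 = True, p7 = False.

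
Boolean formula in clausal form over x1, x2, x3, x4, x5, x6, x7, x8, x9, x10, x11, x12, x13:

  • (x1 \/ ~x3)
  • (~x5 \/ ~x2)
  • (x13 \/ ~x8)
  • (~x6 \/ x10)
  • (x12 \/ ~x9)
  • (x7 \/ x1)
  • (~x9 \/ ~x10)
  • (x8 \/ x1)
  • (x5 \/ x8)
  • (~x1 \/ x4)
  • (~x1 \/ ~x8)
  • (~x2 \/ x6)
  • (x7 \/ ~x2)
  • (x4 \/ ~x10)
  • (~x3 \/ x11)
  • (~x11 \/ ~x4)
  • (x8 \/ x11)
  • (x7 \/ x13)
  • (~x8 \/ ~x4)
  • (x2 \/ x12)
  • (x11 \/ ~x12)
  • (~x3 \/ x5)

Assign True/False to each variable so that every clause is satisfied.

x1=F, x2=F, x3=F, x4=F, x5=F, x6=F, x7=T, x8=T, x9=F, x10=F, x11=T, x12=T, x13=T

x3 occurs only negated in the remaining clauses — set x3 = False.
Pure literal: x7 appears only positively; assign x7 = True.
Try x1 = False.
  then x8 is forced to True.
  then x13 is forced to True.
  then x4 is forced to False.
  then x10 is forced to False.
  then x6 is forced to False.
  then x2 is forced to False.
  then x12 is forced to True.
  then x11 is forced to True.
x5, x9 are now unconstrained; take x5 = False, x9 = False.
Every clause has at least one true literal under this assignment.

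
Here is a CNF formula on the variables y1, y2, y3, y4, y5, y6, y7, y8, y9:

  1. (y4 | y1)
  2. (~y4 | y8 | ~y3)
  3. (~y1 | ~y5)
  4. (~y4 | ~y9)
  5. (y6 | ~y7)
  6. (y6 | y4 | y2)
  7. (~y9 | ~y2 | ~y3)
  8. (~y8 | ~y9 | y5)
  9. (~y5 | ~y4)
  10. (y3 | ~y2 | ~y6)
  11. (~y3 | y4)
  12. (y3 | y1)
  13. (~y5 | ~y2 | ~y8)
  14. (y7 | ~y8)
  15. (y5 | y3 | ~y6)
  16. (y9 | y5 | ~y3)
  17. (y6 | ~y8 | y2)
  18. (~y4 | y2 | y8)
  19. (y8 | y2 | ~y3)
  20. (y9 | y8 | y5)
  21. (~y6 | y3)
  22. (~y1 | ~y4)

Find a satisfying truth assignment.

y1=True, y2=True, y3=False, y4=False, y5=False, y6=False, y7=False, y8=False, y9=True

Set y1 = True and propagate.
  then y5 is forced to False.
  then y4 is forced to False.
  then y3 is forced to False.
  then y6 is forced to False.
  then y7 is forced to False.
  then y2 is forced to True.
  then y8 is forced to False.
  then y9 is forced to True.
Every clause has at least one true literal under this assignment.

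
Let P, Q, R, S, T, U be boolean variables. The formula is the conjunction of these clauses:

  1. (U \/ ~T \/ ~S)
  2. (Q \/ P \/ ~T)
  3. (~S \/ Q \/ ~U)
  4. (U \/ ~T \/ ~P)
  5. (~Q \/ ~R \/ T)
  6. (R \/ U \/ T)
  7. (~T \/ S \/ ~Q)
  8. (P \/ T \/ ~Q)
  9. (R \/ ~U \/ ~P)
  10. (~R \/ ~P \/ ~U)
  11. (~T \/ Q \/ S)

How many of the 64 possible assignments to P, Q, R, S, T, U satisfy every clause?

8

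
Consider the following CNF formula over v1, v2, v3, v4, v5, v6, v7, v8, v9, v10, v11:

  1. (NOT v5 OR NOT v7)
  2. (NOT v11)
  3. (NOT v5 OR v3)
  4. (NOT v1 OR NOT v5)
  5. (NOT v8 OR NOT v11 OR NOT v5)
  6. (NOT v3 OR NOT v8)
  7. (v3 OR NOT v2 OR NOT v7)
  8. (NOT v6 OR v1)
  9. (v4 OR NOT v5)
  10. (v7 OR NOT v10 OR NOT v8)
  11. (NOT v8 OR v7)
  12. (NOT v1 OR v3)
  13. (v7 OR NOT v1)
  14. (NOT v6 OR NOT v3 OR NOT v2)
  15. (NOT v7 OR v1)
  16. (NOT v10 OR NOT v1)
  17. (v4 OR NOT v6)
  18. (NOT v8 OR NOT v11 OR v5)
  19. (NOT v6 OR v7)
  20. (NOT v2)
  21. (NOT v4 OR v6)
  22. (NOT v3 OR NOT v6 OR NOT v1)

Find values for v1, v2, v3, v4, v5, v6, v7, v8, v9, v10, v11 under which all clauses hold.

v1=F, v2=F, v3=F, v4=F, v5=F, v6=F, v7=F, v8=F, v9=F, v10=F, v11=F

Check each clause:
  1. (NOT v5 OR NOT v7) — NOT v7 is true.
  2. (NOT v11) — NOT v11 is true.
  3. (NOT v5 OR v3) — NOT v5 is true.
  4. (NOT v5 OR NOT v1) — NOT v5 is true.
  5. (NOT v8 OR NOT v5 OR NOT v11) — NOT v8 is true.
  6. (NOT v8 OR NOT v3) — NOT v8 is true.
  7. (NOT v7 OR v3 OR NOT v2) — NOT v7 is true.
  8. (v1 OR NOT v6) — NOT v6 is true.
  9. (v4 OR NOT v5) — NOT v5 is true.
  10. (NOT v8 OR v7 OR NOT v10) — NOT v8 is true.
  11. (NOT v8 OR v7) — NOT v8 is true.
  12. (v3 OR NOT v1) — NOT v1 is true.
  13. (v7 OR NOT v1) — NOT v1 is true.
  14. (NOT v3 OR NOT v2 OR NOT v6) — NOT v6 is true.
  15. (NOT v7 OR v1) — NOT v7 is true.
  16. (NOT v1 OR NOT v10) — NOT v10 is true.
  17. (NOT v6 OR v4) — NOT v6 is true.
  18. (NOT v8 OR NOT v11 OR v5) — NOT v8 is true.
  19. (v7 OR NOT v6) — NOT v6 is true.
  20. (NOT v2) — NOT v2 is true.
  21. (NOT v4 OR v6) — NOT v4 is true.
  22. (NOT v1 OR NOT v6 OR NOT v3) — NOT v6 is true.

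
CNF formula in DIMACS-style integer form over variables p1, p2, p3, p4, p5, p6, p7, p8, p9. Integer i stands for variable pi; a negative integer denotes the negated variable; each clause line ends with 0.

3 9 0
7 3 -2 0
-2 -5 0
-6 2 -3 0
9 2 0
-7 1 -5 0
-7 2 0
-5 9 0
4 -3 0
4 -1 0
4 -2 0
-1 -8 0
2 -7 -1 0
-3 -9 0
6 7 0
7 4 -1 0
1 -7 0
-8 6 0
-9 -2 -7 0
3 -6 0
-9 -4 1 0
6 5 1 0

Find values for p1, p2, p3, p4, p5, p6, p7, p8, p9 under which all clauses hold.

Set p1 = False and propagate.
  then p7 is forced to False.
  then p6 is forced to True.
  then p3 is forced to True.
  then p2 is forced to True.
  then p5 is forced to False.
  then p4 is forced to True.
  then p9 is forced to False.
p8 is now unconstrained; take p8 = True.

p1=F, p2=T, p3=T, p4=T, p5=F, p6=T, p7=F, p8=T, p9=F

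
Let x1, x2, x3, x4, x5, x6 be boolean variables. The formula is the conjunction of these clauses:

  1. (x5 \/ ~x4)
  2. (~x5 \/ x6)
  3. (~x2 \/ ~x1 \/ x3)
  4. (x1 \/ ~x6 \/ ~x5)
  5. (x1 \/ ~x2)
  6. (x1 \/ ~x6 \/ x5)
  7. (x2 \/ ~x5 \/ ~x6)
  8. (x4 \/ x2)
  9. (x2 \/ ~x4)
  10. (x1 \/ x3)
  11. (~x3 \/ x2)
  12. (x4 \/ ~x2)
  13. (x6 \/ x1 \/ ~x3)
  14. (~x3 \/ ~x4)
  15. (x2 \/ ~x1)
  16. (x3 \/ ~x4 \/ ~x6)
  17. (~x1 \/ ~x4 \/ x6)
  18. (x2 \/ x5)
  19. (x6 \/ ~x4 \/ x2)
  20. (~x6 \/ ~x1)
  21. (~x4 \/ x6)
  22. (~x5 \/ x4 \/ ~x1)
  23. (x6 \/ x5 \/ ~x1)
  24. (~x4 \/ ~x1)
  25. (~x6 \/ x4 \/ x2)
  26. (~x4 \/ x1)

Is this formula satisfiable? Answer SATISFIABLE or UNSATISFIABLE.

x1 = True:
  propagation gives x2=True, x3=True, x4=True; an empty clause results — contradiction.
x1 = False:
  propagation gives x2=False, x4=True; an empty clause results — contradiction.
Every branch closes, so no satisfying assignment exists.

UNSATISFIABLE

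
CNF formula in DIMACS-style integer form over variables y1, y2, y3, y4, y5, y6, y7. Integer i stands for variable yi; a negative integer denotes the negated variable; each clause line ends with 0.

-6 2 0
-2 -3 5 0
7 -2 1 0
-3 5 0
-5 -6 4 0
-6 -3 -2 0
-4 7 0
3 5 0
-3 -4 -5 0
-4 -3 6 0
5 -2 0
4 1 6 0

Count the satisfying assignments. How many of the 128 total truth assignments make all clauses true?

Case analysis on y3 and y5:
  y3=1, y5=1: remaining (y1,y2,y4,y6,y7) ∈ {(1,0,0,0,0); (1,0,0,0,1); (1,1,0,0,0); (1,1,0,0,1)} — 4.
  y3=1, y5=0: a clause becomes empty — 0.
  y3=0, y5=1: 10 of the 32 assignments to (y1,y2,y4,y6,y7) work.
  y3=0, y5=0: a clause becomes empty — 0.
Total: 4 + 0 + 10 + 0 = 14.

14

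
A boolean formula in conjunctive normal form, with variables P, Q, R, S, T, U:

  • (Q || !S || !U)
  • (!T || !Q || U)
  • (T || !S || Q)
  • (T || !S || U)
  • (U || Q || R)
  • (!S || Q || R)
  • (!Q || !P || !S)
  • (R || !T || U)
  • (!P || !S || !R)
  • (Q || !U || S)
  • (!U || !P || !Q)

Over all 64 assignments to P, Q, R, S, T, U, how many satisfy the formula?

17

Split on Q, then S.
  Q=T, S=T: remaining (P,R,T,U) ∈ {(F,F,F,T); (F,F,T,T); (F,T,F,T); (F,T,T,T)} — 4.
  Q=T, S=F: R free; 4 ways for (P,T,U) × 2^1 = 8.
  Q=F, S=T: remaining (P,R,T,U) ∈ {(F,T,T,F)} — 1.
  Q=F, S=F: remaining (P,R,T,U) ∈ {(F,T,F,F); (F,T,T,F); (T,T,F,F); (T,T,T,F)} — 4.
Total: 4 + 8 + 1 + 4 = 17.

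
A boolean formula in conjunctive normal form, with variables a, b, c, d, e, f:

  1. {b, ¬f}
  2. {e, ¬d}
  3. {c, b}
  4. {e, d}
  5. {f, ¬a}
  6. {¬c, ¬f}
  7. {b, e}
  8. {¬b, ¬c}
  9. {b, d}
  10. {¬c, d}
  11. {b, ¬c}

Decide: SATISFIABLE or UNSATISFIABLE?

Pure literal: a appears only negated; assign a = False.
Pure literal: e appears only positively; assign e = True.
Set b = True and propagate.
  then c is forced to False.
d, f are now unconstrained; take d = True, f = True.
Every clause has at least one true literal under this assignment.
So a=False, b=True, c=False, d=True, e=True, f=True is a satisfying assignment.

SATISFIABLE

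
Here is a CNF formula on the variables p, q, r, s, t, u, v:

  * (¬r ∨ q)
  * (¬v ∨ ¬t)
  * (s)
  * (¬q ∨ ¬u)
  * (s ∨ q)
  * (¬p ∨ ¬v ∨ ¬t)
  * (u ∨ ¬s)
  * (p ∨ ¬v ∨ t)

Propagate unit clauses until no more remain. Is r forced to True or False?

False

(s) is a unit clause: s = True.
(¬s ∨ u) with s = True leaves only u, so u = True.
From (¬q ∨ ¬u) and u = True: q = False.
(q ∨ ¬r): since q = False, the clause reduces to (¬r). r = False.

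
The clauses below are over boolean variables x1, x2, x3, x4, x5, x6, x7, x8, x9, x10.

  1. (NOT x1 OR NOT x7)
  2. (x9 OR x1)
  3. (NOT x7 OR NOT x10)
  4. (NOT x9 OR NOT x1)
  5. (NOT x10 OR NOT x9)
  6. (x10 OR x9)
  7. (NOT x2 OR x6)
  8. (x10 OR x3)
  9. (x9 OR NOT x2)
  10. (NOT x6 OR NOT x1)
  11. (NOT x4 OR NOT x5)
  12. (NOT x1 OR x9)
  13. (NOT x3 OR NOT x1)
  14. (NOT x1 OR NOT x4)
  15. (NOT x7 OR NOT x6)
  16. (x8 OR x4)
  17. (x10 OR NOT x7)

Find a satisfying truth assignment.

x1 = 0  x2 = 0  x3 = 1  x4 = 0  x5 = 0  x6 = 0  x7 = 0  x8 = 1  x9 = 1  x10 = 0

Check each clause:
  1. (NOT x7 OR NOT x1) — NOT x7 is true.
  2. (x1 OR x9) — x9 is true.
  3. (NOT x10 OR NOT x7) — NOT x7 is true.
  4. (NOT x1 OR NOT x9) — NOT x1 is true.
  5. (NOT x9 OR NOT x10) — NOT x10 is true.
  6. (x10 OR x9) — x9 is true.
  7. (x6 OR NOT x2) — NOT x2 is true.
  8. (x10 OR x3) — x3 is true.
  9. (x9 OR NOT x2) — x9 is true.
  10. (NOT x6 OR NOT x1) — NOT x6 is true.
  11. (NOT x4 OR NOT x5) — NOT x5 is true.
  12. (x9 OR NOT x1) — x9 is true.
  13. (NOT x1 OR NOT x3) — NOT x1 is true.
  14. (NOT x1 OR NOT x4) — NOT x4 is true.
  15. (NOT x6 OR NOT x7) — NOT x7 is true.
  16. (x4 OR x8) — x8 is true.
  17. (NOT x7 OR x10) — NOT x7 is true.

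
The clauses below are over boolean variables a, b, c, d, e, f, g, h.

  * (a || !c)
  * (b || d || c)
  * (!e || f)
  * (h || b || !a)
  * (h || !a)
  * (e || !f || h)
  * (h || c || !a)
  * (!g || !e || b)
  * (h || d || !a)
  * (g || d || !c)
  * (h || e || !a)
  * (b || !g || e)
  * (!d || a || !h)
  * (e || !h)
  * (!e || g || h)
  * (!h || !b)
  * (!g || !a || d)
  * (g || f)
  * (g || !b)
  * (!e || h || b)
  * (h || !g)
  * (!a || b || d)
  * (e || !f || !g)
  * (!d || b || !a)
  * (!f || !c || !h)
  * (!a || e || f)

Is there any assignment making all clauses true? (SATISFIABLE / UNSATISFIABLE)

h = True:
  propagation gives e=True, f=True, b=False, g=False; an empty clause results — contradiction.
h = False:
  propagation gives a=False, c=False, g=False, e=False; an empty clause results — contradiction.
Every branch closes, so no satisfying assignment exists.

UNSATISFIABLE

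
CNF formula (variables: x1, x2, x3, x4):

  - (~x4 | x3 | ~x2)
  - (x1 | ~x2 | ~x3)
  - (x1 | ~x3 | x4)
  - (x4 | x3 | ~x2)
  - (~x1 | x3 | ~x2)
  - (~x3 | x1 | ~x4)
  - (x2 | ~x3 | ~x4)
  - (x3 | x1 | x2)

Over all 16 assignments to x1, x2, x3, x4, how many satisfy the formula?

5

The models are:
  x1=T x2=F x3=F x4=F
  x1=T x2=F x3=F x4=T
  x1=T x2=F x3=T x4=F
  x1=T x2=T x3=T x4=F
  x1=T x2=T x3=T x4=T
Count: 5.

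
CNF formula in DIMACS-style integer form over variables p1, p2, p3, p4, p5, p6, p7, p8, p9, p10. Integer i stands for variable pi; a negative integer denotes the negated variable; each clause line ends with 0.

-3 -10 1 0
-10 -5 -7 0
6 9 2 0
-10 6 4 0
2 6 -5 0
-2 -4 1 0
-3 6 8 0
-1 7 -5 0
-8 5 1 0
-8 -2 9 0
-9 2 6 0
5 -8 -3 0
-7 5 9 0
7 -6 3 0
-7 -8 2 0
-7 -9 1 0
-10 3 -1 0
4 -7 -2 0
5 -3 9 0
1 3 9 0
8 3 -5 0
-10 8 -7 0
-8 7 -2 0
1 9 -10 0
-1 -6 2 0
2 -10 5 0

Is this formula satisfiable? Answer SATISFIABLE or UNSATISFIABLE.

p10 occurs only negated in the remaining clauses — set p10 = False.
Branch on p1: take p1 = True.
The remaining clauses are satisfied by p2 = True, p3 = False, p4 = True, p5 = True, p6 = True, p7 = True, p8 = True, p9 = True.
So p1 = 1, p2 = 1, p3 = 0, p4 = 1, p5 = 1, p6 = 1, p7 = 1, p8 = 1, p9 = 1, p10 = 0 is a satisfying assignment.

SATISFIABLE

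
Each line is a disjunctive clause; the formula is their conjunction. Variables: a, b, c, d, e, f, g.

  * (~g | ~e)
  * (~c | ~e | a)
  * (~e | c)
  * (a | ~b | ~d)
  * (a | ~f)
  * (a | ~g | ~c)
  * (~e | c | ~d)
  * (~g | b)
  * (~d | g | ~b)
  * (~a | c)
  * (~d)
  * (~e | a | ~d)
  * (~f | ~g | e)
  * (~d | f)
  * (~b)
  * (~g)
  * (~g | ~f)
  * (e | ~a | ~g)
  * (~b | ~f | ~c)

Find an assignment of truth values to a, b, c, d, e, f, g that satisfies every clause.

a=1, b=0, c=1, d=0, e=0, f=1, g=0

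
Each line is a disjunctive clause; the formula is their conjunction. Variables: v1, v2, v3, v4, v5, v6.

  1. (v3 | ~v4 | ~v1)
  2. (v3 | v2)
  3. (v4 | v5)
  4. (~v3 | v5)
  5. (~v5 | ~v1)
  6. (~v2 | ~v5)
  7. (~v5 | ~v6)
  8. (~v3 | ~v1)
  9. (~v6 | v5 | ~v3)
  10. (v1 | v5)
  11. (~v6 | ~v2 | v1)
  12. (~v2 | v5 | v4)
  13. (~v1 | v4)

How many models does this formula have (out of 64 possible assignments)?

The models are:
  v1=0 v2=0 v3=1 v4=0 v5=1 v6=0
  v1=0 v2=0 v3=1 v4=1 v5=1 v6=0
That's 2 in total.

2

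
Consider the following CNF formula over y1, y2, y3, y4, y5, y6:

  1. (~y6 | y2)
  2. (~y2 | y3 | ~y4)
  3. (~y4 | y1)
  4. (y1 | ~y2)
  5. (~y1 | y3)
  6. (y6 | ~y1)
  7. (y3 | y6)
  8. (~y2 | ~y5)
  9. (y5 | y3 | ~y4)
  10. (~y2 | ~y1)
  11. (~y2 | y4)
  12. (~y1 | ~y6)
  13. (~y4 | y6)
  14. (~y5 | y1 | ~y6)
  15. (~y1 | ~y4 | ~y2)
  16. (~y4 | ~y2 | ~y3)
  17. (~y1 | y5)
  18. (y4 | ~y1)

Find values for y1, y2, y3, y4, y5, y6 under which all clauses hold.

y1=F  y2=F  y3=T  y4=F  y5=T  y6=F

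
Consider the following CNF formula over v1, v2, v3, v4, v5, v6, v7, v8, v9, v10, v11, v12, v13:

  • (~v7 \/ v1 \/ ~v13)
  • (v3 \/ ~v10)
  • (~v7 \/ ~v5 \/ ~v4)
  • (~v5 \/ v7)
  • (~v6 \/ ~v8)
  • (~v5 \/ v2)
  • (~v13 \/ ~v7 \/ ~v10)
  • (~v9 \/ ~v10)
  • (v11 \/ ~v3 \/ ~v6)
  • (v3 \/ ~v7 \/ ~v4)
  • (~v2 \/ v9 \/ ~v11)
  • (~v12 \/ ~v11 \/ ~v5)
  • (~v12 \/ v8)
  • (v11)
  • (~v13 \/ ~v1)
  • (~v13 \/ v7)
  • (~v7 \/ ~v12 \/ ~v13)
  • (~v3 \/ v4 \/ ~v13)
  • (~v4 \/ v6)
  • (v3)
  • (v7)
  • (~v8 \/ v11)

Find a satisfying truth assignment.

v1=False, v2=True, v3=True, v4=False, v5=True, v6=False, v7=True, v8=True, v9=True, v10=False, v11=True, v12=False, v13=False

Check each clause:
  1. (v1 \/ ~v7 \/ ~v13) — ~v13 is true.
  2. (v3 \/ ~v10) — v3 is true.
  3. (~v4 \/ ~v5 \/ ~v7) — ~v4 is true.
  4. (v7 \/ ~v5) — v7 is true.
  5. (~v8 \/ ~v6) — ~v6 is true.
  6. (v2 \/ ~v5) — v2 is true.
  7. (~v7 \/ ~v13 \/ ~v10) — ~v13 is true.
  8. (~v10 \/ ~v9) — ~v10 is true.
  9. (v11 \/ ~v3 \/ ~v6) — ~v6 is true.
  10. (v3 \/ ~v4 \/ ~v7) — v3 is true.
  11. (~v2 \/ ~v11 \/ v9) — v9 is true.
  12. (~v12 \/ ~v5 \/ ~v11) — ~v12 is true.
  13. (v8 \/ ~v12) — v8 is true.
  14. (v11) — v11 is true.
  15. (~v1 \/ ~v13) — ~v13 is true.
  16. (v7 \/ ~v13) — ~v13 is true.
  17. (~v13 \/ ~v12 \/ ~v7) — ~v13 is true.
  18. (~v3 \/ ~v13 \/ v4) — ~v13 is true.
  19. (v6 \/ ~v4) — ~v4 is true.
  20. (v3) — v3 is true.
  21. (v7) — v7 is true.
  22. (v11 \/ ~v8) — v11 is true.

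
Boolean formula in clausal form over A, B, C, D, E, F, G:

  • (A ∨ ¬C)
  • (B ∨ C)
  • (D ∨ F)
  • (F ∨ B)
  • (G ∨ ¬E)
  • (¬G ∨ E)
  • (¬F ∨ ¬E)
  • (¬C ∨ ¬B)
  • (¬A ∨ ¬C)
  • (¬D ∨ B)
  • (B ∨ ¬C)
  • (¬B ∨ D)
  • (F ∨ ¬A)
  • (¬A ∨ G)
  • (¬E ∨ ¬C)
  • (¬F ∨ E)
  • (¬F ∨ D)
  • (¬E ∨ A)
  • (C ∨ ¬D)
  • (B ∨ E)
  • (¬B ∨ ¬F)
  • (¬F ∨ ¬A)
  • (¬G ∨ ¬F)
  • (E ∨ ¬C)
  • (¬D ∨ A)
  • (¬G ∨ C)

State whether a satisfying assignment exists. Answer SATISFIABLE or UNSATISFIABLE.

UNSATISFIABLE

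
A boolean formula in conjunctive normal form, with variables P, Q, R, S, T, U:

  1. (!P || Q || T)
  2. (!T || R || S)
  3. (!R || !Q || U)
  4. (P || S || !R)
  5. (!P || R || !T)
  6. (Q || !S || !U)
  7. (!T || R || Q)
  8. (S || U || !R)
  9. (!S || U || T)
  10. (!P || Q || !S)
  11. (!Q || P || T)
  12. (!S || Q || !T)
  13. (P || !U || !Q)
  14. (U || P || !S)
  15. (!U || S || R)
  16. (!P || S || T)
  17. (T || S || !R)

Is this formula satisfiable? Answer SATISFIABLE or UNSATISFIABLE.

SATISFIABLE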